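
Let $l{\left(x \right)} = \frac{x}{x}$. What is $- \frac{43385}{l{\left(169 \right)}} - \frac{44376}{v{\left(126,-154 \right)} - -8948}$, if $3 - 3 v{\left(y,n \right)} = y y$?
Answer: $- \frac{52901107}{1219} \approx -43397.0$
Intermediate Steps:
$v{\left(y,n \right)} = 1 - \frac{y^{2}}{3}$ ($v{\left(y,n \right)} = 1 - \frac{y y}{3} = 1 - \frac{y^{2}}{3}$)
$l{\left(x \right)} = 1$
$- \frac{43385}{l{\left(169 \right)}} - \frac{44376}{v{\left(126,-154 \right)} - -8948} = - \frac{43385}{1} - \frac{44376}{\left(1 - \frac{126^{2}}{3}\right) - -8948} = \left(-43385\right) 1 - \frac{44376}{\left(1 - 5292\right) + 8948} = -43385 - \frac{44376}{\left(1 - 5292\right) + 8948} = -43385 - \frac{44376}{-5291 + 8948} = -43385 - \frac{44376}{3657} = -43385 - \frac{14792}{1219} = - \frac{52901107}{1219}$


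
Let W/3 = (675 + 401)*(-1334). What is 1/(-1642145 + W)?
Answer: -1/5948297 ≈ -1.6812e-7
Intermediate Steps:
W = -4306152 (W = 3*((675 + 401)*(-1334)) = 3*(1076*(-1334)) = 3*(-1435384) = -4306152)
1/(-1642145 + W) = 1/(-1642145 - 4306152) = 1/(-5948297) = -1/5948297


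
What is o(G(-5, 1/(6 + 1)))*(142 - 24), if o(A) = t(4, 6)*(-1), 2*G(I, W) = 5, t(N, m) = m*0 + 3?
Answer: -354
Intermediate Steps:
t(N, m) = 3 (t(N, m) = 0 + 3 = 3)
G(I, W) = 5/2 (G(I, W) = (1/2)*5 = 5/2)
o(A) = -3 (o(A) = 3*(-1) = -3)
o(G(-5, 1/(6 + 1)))*(142 - 24) = -3*(142 - 24) = -3*118 = -354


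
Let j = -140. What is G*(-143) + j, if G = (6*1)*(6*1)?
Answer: -5288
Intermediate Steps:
G = 36 (G = 6*6 = 36)
G*(-143) + j = 36*(-143) - 140 = -5148 - 140 = -5288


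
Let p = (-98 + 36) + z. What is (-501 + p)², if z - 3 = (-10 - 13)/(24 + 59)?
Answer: 2162529009/6889 ≈ 3.1391e+5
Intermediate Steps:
z = 226/83 (z = 3 + (-10 - 13)/(24 + 59) = 3 - 23/83 = 226/83 ≈ 2.7229)
p = -4920/83 (p = (-98 + 36) + 226/83 = -62 + 226/83 = -4920/83 ≈ -59.277)
(-501 + p)² = (-501 - 4920/83)² = (-46503/83)² = 2162529009/6889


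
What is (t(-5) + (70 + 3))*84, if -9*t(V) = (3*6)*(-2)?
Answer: 6468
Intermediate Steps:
t(V) = 4 (t(V) = -3*6*(-2)/9 = -2*(-2) = -⅑*(-36) = 4)
(t(-5) + (70 + 3))*84 = (4 + (70 + 3))*84 = (4 + 73)*84 = 77*84 = 6468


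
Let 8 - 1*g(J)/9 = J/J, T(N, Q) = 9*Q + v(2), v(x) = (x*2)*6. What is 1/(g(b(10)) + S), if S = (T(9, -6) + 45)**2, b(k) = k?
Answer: 1/288 ≈ 0.0034722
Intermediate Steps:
v(x) = 12*x (v(x) = (2*x)*6 = 12*x)
T(N, Q) = 24 + 9*Q (T(N, Q) = 9*Q + 12*2 = 9*Q + 24 = 24 + 9*Q)
g(J) = 63 (g(J) = 72 - 9*J/J = 72 - 9*1 = 72 - 9 = 63)
S = 225 (S = ((24 + 9*(-6)) + 45)**2 = ((24 - 54) + 45)**2 = (-30 + 45)**2 = 15**2 = 225)
1/(g(b(10)) + S) = 1/(63 + 225) = 1/288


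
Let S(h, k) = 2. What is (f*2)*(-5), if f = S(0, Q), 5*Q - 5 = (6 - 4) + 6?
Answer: -20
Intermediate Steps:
Q = 13/5 (Q = 1 + ((6 - 4) + 6)/5 = 1 + (2 + 6)/5 = 1 + (1/5)*8 = 1 + 8/5 = 13/5 ≈ 2.6000)
f = 2
(f*2)*(-5) = (2*2)*(-5) = 4*(-5) = -20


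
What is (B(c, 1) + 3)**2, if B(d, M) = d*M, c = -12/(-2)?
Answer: 81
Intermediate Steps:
c = 6 (c = -12*(-1/2) = 6)
B(d, M) = M*d
(B(c, 1) + 3)**2 = (1*6 + 3)**2 = (6 + 3)**2 = 9**2 = 81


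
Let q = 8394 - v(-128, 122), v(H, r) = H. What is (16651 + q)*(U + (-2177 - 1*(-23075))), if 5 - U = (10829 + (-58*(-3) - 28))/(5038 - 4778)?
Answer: 27306688653/52 ≈ 5.2513e+8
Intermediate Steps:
U = -1935/52 (U = 5 - (10829 + (-58*(-3) - 28))/(5038 - 4778) = 5 - (10829 + (174 - 28))/260 = 5 - (10829 + 146)/260 = 5 - 10975/260 = 5 - 1*2195/52 = 5 - 2195/52 = -1935/52 ≈ -37.212)
q = 8522 (q = 8394 - 1*(-128) = 8394 + 128 = 8522)
(16651 + q)*(U + (-2177 - 1*(-23075))) = (16651 + 8522)*(-1935/52 + (-2177 - 1*(-23075))) = 25173*(-1935/52 + (-2177 + 23075)) = 25173*(-1935/52 + 20898) = 25173*(1084761/52) = 27306688653/52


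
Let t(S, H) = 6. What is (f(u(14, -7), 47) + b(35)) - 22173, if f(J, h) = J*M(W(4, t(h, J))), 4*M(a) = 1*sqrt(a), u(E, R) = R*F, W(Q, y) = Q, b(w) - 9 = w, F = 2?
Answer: -22136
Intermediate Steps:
b(w) = 9 + w
u(E, R) = 2*R (u(E, R) = R*2 = 2*R)
M(a) = sqrt(a)/4 (M(a) = (1*sqrt(a))/4 = sqrt(a)/4)
f(J, h) = J/2 (f(J, h) = J*(sqrt(4)/4) = J*((1/4)*2) = J*(1/2) = J/2)
(f(u(14, -7), 47) + b(35)) - 22173 = ((2*(-7))/2 + (9 + 35)) - 22173 = ((1/2)*(-14) + 44) - 22173 = (-7 + 44) - 22173 = 37 - 22173 = -22136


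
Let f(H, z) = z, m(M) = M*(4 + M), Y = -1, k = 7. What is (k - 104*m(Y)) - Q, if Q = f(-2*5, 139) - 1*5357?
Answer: 5537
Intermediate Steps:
Q = -5218 (Q = 139 - 1*5357 = 139 - 5357 = -5218)
(k - 104*m(Y)) - Q = (7 - (-104)*(4 - 1)) - 1*(-5218) = (7 - (-104)*3) + 5218 = (7 - 104*(-3)) + 5218 = (7 + 312) + 5218 = 319 + 5218 = 5537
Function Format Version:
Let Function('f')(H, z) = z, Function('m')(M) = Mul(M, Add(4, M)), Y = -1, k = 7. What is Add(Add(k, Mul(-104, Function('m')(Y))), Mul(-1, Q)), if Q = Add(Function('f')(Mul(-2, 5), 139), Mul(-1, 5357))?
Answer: 5537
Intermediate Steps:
Q = -5218 (Q = Add(139, Mul(-1, 5357)) = Add(139, -5357) = -5218)
Add(Add(k, Mul(-104, Function('m')(Y))), Mul(-1, Q)) = Add(Add(7, Mul(-104, Mul(-1, Add(4, -1)))), Mul(-1, -5218)) = Add(Add(7, Mul(-104, Mul(-1, 3))), 5218) = Add(Add(7, Mul(-104, -3)), 5218) = Add(Add(7, 312), 5218) = Add(319, 5218) = 5537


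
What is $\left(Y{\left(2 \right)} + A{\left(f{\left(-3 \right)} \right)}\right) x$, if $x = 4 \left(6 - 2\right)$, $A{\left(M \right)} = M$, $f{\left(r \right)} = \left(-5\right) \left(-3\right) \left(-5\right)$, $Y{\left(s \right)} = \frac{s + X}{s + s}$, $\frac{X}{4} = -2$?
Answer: $-1224$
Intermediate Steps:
$X = -8$ ($X = 4 \left(-2\right) = -8$)
$Y{\left(s \right)} = \frac{-8 + s}{2 s}$ ($Y{\left(s \right)} = \frac{s - 8}{s + s} = \frac{-8 + s}{2 s}$)
$f{\left(r \right)} = -75$ ($f{\left(r \right)} = 15 \left(-5\right) = -75$)
$x = 16$ ($x = 4 \cdot 4 = 16$)
$\left(Y{\left(2 \right)} + A{\left(f{\left(-3 \right)} \right)}\right) x = \left(\frac{-8 + 2}{2 \cdot 2} - 75\right) 16 = \left(\frac{1}{2} \cdot \frac{1}{2} \left(-6\right) - 75\right) 16 = \left(- \frac{3}{2} - 75\right) 16 = \left(- \frac{153}{2}\right) 16 = -1224$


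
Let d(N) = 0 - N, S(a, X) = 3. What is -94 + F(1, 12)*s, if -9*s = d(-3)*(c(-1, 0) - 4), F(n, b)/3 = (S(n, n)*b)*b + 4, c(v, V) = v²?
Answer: 1214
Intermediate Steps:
d(N) = -N
F(n, b) = 12 + 9*b² (F(n, b) = 3*((3*b)*b + 4) = 3*(3*b² + 4) = 3*(4 + 3*b²) = 12 + 9*b²)
s = 1 (s = -(-1*(-3))*((-1)² - 4)/9 = -(1 - 4)/3 = -(-3)/3 = -⅑*(-9) = 1)
-94 + F(1, 12)*s = -94 + (12 + 9*12²)*1 = -94 + (12 + 9*144)*1 = -94 + (12 + 1296)*1 = -94 + 1308*1 = -94 + 1308 = 1214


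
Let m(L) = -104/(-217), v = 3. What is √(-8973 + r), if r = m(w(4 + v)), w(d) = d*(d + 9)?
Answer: I*√422507029/217 ≈ 94.723*I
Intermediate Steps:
w(d) = d*(9 + d)
m(L) = 104/217 (m(L) = -104*(-1/217) = 104/217)
r = 104/217 ≈ 0.47926
√(-8973 + r) = √(-8973 + 104/217) = √(-1947037/217) = I*√422507029/217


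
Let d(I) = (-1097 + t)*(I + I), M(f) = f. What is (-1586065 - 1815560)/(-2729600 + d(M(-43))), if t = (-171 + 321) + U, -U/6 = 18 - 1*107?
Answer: 3401625/2694082 ≈ 1.2626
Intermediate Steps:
U = 534 (U = -6*(18 - 1*107) = -6*(18 - 107) = -6*(-89) = 534)
t = 684 (t = (-171 + 321) + 534 = 150 + 534 = 684)
d(I) = -826*I (d(I) = (-1097 + 684)*(I + I) = -826*I)
(-1586065 - 1815560)/(-2729600 + d(M(-43))) = (-1586065 - 1815560)/(-2729600 - 826*(-43)) = -3401625/(-2729600 + 35518) = -3401625/(-2694082) = -3401625*(-1/2694082) = 3401625/2694082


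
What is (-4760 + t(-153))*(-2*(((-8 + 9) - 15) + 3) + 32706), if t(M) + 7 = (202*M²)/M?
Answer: -1167505944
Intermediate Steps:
t(M) = -7 + 202*M (t(M) = -7 + (202*M²)/M = -7 + 202*M)
(-4760 + t(-153))*(-2*(((-8 + 9) - 15) + 3) + 32706) = (-4760 + (-7 + 202*(-153)))*(-2*(((-8 + 9) - 15) + 3) + 32706) = (-4760 + (-7 - 30906))*(-2*((1 - 15) + 3) + 32706) = (-4760 - 30913)*(-2*(-14 + 3) + 32706) = -35673*(-2*(-11) + 32706) = -35673*(22 + 32706) = -35673*32728 = -1167505944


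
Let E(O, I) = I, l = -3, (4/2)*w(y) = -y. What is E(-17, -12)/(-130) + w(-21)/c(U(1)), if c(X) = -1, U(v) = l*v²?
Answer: -1353/130 ≈ -10.408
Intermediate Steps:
w(y) = -y/2 (w(y) = (-y)/2 = -y/2)
U(v) = -3*v²
E(-17, -12)/(-130) + w(-21)/c(U(1)) = -12/(-130) - ½*(-21)/(-1) = -12*(-1/130) + (21/2)*(-1) = 6/65 - 21/2 = -1353/130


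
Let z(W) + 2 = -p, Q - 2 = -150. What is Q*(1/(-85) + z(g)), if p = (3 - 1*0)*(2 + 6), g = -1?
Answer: 327228/85 ≈ 3849.7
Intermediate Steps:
Q = -148 (Q = 2 - 150 = -148)
p = 24 (p = (3 + 0)*8 = 3*8 = 24)
z(W) = -26 (z(W) = -2 - 1*24 = -2 - 24 = -26)
Q*(1/(-85) + z(g)) = -148*(1/(-85) - 26) = -148*(-1/85 - 26) = -148*(-2211/85) = 327228/85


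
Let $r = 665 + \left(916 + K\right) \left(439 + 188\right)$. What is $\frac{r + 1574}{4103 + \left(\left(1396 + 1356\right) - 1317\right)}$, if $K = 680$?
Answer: $\frac{1002931}{5538} \approx 181.1$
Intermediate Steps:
$r = 1001357$ ($r = 665 + \left(916 + 680\right) \left(439 + 188\right) = 665 + 1596 \cdot 627 = 665 + 1000692 = 1001357$)
$\frac{r + 1574}{4103 + \left(\left(1396 + 1356\right) - 1317\right)} = \frac{1001357 + 1574}{4103 + \left(\left(1396 + 1356\right) - 1317\right)} = \frac{1002931}{4103 + \left(2752 - 1317\right)} = \frac{1002931}{4103 + 1435} = \frac{1002931}{5538}$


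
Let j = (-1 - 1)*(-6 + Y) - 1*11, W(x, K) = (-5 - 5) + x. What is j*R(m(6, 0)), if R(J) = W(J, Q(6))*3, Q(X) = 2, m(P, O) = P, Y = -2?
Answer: -60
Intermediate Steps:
W(x, K) = -10 + x
j = 5 (j = (-1 - 1)*(-6 - 2) - 1*11 = -2*(-8) - 11 = 16 - 11 = 5)
R(J) = -30 + 3*J (R(J) = (-10 + J)*3 = -30 + 3*J)
j*R(m(6, 0)) = 5*(-30 + 3*6) = 5*(-30 + 18) = 5*(-12) = -60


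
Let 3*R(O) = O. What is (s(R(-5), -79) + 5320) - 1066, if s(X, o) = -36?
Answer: 4218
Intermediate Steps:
R(O) = O/3
(s(R(-5), -79) + 5320) - 1066 = (-36 + 5320) - 1066 = 5284 - 1066 = 4218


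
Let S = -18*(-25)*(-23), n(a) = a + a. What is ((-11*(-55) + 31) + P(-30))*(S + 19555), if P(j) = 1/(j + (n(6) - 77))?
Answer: 111231379/19 ≈ 5.8543e+6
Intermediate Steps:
n(a) = 2*a
P(j) = 1/(-65 + j) (P(j) = 1/(j + (2*6 - 77)) = 1/(j + (12 - 77)) = 1/(j - 65) = 1/(-65 + j))
S = -10350 (S = 450*(-23) = -10350)
((-11*(-55) + 31) + P(-30))*(S + 19555) = ((-11*(-55) + 31) + 1/(-65 - 30))*(-10350 + 19555) = ((605 + 31) + 1/(-95))*9205 = (636 - 1/95)*9205 = (60419/95)*9205 = 111231379/19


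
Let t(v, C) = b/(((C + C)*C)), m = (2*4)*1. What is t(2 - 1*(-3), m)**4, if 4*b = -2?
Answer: 1/4294967296 ≈ 2.3283e-10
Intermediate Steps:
m = 8 (m = 8*1 = 8)
b = -1/2 (b = (1/4)*(-2) = -1/2 ≈ -0.50000)
t(v, C) = -1/(4*C**2) (t(v, C) = -1/(C*(C + C))/2 = -1/(2*C**2)/2 = -1/(4*C**2))
t(2 - 1*(-3), m)**4 = (-1/4/8**2)**4 = (-1/4*1/64)**4 = (-1/256)**4 = 1/4294967296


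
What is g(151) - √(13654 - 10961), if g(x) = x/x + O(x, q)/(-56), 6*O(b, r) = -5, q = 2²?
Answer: 341/336 - √2693 ≈ -50.879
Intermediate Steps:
q = 4
O(b, r) = -⅚ (O(b, r) = (⅙)*(-5) = -⅚)
g(x) = 341/336 (g(x) = x/x - ⅚/(-56) = 1 - ⅚*(-1/56) = 1 + 5/336 = 341/336)
g(151) - √(13654 - 10961) = 341/336 - √(13654 - 10961) = 341/336 - √2693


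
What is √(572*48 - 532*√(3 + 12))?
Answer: 2*√(6864 - 133*√15) ≈ 159.36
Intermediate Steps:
√(572*48 - 532*√(3 + 12)) = √(27456 - 532*√15)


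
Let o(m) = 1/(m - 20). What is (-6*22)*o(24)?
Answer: -33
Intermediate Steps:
o(m) = 1/(-20 + m)
(-6*22)*o(24) = (-6*22)/(-20 + 24) = -132/4 = -132*¼ = -33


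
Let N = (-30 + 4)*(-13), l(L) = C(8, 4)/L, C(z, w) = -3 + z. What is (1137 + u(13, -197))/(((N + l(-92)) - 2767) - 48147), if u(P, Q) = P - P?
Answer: -34868/1550999 ≈ -0.022481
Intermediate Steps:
l(L) = 5/L (l(L) = (-3 + 8)/L = 5/L)
N = 338 (N = -26*(-13) = 338)
u(P, Q) = 0
(1137 + u(13, -197))/(((N + l(-92)) - 2767) - 48147) = (1137 + 0)/(((338 + 5/(-92)) - 2767) - 48147) = 1137/(((338 + 5*(-1/92)) - 2767) - 48147) = 1137/(((338 - 5/92) - 2767) - 48147) = 1137/((31091/92 - 2767) - 48147) = 1137/(-223473/92 - 48147) = 1137/(-4652997/92) = 1137*(-92/4652997) = -34868/1550999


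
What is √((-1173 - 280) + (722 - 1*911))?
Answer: I*√1642 ≈ 40.522*I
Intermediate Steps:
√((-1173 - 280) + (722 - 1*911)) = √(-1453 + (722 - 911)) = √(-1453 - 189) = √(-1642) = I*√1642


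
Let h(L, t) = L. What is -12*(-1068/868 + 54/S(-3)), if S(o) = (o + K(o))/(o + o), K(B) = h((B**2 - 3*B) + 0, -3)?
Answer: 297252/1085 ≈ 273.96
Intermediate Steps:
K(B) = B**2 - 3*B (K(B) = (B**2 - 3*B) + 0 = B**2 - 3*B)
S(o) = (o + o*(-3 + o))/(2*o) (S(o) = (o + o*(-3 + o))/(o + o) = (o + o*(-3 + o))/((2*o)) = (o + o*(-3 + o))*(1/(2*o)) = (o + o*(-3 + o))/(2*o))
-12*(-1068/868 + 54/S(-3)) = -12*(-1068/868 + 54/(-1 + (1/2)*(-3))) = -12*(-1068*1/868 + 54/(-1 - 3/2)) = -12*(-267/217 + 54/(-5/2)) = -12*(-267/217 + 54*(-2/5)) = -12*(-267/217 - 108/5) = -12*(-24771/1085) = 297252/1085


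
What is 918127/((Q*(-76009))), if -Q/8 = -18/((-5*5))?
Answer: 22953175/10945296 ≈ 2.0971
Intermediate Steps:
Q = -144/25 (Q = -(-144)/((-5*5)) = -(-144)/(-25) = -(-144)*(-1)/25 = -8*18/25 = -144/25 ≈ -5.7600)
918127/((Q*(-76009))) = 918127/((-144/25*(-76009))) = 918127/(10945296/25) = 918127*(25/10945296) = 22953175/10945296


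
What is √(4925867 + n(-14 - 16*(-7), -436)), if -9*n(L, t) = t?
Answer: √44333239/3 ≈ 2219.4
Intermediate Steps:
n(L, t) = -t/9
√(4925867 + n(-14 - 16*(-7), -436)) = √(4925867 - ⅑*(-436)) = √(4925867 + 436/9) = √(44333239/9) = √44333239/3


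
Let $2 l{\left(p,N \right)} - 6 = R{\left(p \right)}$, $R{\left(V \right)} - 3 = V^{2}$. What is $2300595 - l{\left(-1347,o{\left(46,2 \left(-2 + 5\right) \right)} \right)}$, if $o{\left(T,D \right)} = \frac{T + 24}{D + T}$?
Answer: $1393386$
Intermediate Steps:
$o{\left(T,D \right)} = \frac{24 + T}{D + T}$
$R{\left(V \right)} = 3 + V^{2}$
$l{\left(p,N \right)} = \frac{9}{2} + \frac{p^{2}}{2}$ ($l{\left(p,N \right)} = 3 + \frac{3 + p^{2}}{2} = 3 + \left(\frac{3}{2} + \frac{p^{2}}{2}\right) = \frac{9}{2} + \frac{p^{2}}{2}$)
$2300595 - l{\left(-1347,o{\left(46,2 \left(-2 + 5\right) \right)} \right)} = 2300595 - \left(\frac{9}{2} + \frac{\left(-1347\right)^{2}}{2}\right) = 2300595 - \left(\frac{9}{2} + \frac{1}{2} \cdot 1814409\right) = 2300595 - \left(\frac{9}{2} + \frac{1814409}{2}\right) = 2300595 - 907209 = 1393386$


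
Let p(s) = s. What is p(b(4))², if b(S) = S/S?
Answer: 1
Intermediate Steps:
b(S) = 1
p(b(4))² = 1² = 1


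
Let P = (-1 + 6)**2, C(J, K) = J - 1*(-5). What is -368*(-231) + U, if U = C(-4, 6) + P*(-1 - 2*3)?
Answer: 84834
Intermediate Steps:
C(J, K) = 5 + J (C(J, K) = J + 5 = 5 + J)
P = 25 (P = 5**2 = 25)
U = -174 (U = (5 - 4) + 25*(-1 - 2*3) = 1 + 25*(-1 - 6) = 1 + 25*(-7) = 1 - 175 = -174)
-368*(-231) + U = -368*(-231) - 174 = 85008 - 174 = 84834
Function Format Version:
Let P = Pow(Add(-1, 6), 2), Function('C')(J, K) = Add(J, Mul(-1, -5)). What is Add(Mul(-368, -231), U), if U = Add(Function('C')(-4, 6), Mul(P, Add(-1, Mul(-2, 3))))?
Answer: 84834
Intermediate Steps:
Function('C')(J, K) = Add(5, J) (Function('C')(J, K) = Add(J, 5) = Add(5, J))
P = 25 (P = Pow(5, 2) = 25)
U = -174 (U = Add(Add(5, -4), Mul(25, Add(-1, Mul(-2, 3)))) = Add(1, Mul(25, Add(-1, -6))) = Add(1, Mul(25, -7)) = Add(1, -175) = -174)
Add(Mul(-368, -231), U) = Add(Mul(-368, -231), -174) = Add(85008, -174) = 84834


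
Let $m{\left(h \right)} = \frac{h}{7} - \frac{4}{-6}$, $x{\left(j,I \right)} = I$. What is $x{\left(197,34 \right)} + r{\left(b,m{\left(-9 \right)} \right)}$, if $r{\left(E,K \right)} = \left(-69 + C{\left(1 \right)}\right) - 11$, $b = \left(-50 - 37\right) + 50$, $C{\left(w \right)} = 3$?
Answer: $-43$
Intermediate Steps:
$b = -37$ ($b = -87 + 50 = -37$)
$m{\left(h \right)} = \frac{2}{3} + \frac{h}{7}$ ($m{\left(h \right)} = h \frac{1}{7} - - \frac{2}{3} = \frac{h}{7} + \frac{2}{3} = \frac{2}{3} + \frac{h}{7}$)
$r{\left(E,K \right)} = -77$ ($r{\left(E,K \right)} = \left(-69 + 3\right) - 11 = -66 - 11 = -77$)
$x{\left(197,34 \right)} + r{\left(b,m{\left(-9 \right)} \right)} = 34 - 77 = -43$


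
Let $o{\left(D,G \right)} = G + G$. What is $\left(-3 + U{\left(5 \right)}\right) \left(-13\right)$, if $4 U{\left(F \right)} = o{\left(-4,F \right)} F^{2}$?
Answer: $- \frac{1547}{2} \approx -773.5$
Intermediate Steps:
$o{\left(D,G \right)} = 2 G$
$U{\left(F \right)} = \frac{F^{3}}{2}$ ($U{\left(F \right)} = \frac{2 F F^{2}}{4} = \frac{2 F^{3}}{4} = \frac{F^{3}}{2}$)
$\left(-3 + U{\left(5 \right)}\right) \left(-13\right) = \left(-3 + \frac{5^{3}}{2}\right) \left(-13\right) = \left(-3 + \frac{1}{2} \cdot 125\right) \left(-13\right) = \left(-3 + \frac{125}{2}\right) \left(-13\right) = \frac{119}{2} \left(-13\right) = - \frac{1547}{2}$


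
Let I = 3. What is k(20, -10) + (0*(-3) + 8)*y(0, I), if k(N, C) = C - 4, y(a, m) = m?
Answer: 10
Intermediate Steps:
k(N, C) = -4 + C
k(20, -10) + (0*(-3) + 8)*y(0, I) = (-4 - 10) + (0*(-3) + 8)*3 = -14 + (0 + 8)*3 = -14 + 8*3 = -14 + 24 = 10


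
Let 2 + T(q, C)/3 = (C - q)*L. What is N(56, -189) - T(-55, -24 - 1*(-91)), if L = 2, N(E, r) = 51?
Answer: -675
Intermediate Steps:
T(q, C) = -6 - 6*q + 6*C (T(q, C) = -6 + 3*((C - q)*2) = -6 + 3*(-2*q + 2*C) = -6 + (-6*q + 6*C) = -6 - 6*q + 6*C)
N(56, -189) - T(-55, -24 - 1*(-91)) = 51 - (-6 - 6*(-55) + 6*(-24 - 1*(-91))) = 51 - (-6 + 330 + 6*(-24 + 91)) = 51 - (-6 + 330 + 6*67) = 51 - (-6 + 330 + 402) = 51 - 1*726 = 51 - 726 = -675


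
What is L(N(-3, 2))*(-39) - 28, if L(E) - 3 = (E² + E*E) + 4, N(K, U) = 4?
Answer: -1549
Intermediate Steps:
L(E) = 7 + 2*E² (L(E) = 3 + ((E² + E*E) + 4) = 3 + ((E² + E²) + 4) = 3 + (2*E² + 4) = 3 + (4 + 2*E²) = 7 + 2*E²)
L(N(-3, 2))*(-39) - 28 = (7 + 2*4²)*(-39) - 28 = (7 + 2*16)*(-39) - 28 = (7 + 32)*(-39) - 28 = 39*(-39) - 28 = -1521 - 28 = -1549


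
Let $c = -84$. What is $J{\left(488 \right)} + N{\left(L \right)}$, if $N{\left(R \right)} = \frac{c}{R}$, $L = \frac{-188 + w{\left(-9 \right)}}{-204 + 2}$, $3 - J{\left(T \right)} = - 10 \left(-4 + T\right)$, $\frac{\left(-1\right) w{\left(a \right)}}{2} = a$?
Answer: $\frac{403171}{85} \approx 4743.2$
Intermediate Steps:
$w{\left(a \right)} = - 2 a$
$J{\left(T \right)} = -37 + 10 T$ ($J{\left(T \right)} = 3 - - 10 \left(-4 + T\right) = 3 - \left(40 - 10 T\right) = 3 + \left(-40 + 10 T\right) = -37 + 10 T$)
$L = \frac{85}{101}$ ($L = \frac{-188 - -18}{-204 + 2} = \frac{-188 + 18}{-202} = \left(-170\right) \left(- \frac{1}{202}\right) = \frac{85}{101} \approx 0.84158$)
$N{\left(R \right)} = - \frac{84}{R}$
$J{\left(488 \right)} + N{\left(L \right)} = \left(-37 + 10 \cdot 488\right) - \frac{84}{\frac{85}{101}} = \left(-37 + 4880\right) - \frac{8484}{85} = 4843 - \frac{8484}{85} = \frac{403171}{85}$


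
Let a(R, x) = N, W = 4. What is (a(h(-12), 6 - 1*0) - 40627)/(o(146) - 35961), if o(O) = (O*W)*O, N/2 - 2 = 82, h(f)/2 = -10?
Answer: -40459/49303 ≈ -0.82062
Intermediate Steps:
h(f) = -20 (h(f) = 2*(-10) = -20)
N = 168 (N = 4 + 2*82 = 4 + 164 = 168)
o(O) = 4*O² (o(O) = (O*4)*O = (4*O)*O = 4*O²)
a(R, x) = 168
(a(h(-12), 6 - 1*0) - 40627)/(o(146) - 35961) = (168 - 40627)/(4*146² - 35961) = -40459/(4*21316 - 35961) = -40459/(85264 - 35961) = -40459/49303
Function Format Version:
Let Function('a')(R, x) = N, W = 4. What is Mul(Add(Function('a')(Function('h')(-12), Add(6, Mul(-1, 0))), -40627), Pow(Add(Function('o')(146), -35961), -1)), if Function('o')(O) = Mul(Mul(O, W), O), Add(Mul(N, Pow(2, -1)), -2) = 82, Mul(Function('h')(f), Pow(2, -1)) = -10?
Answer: Rational(-40459, 49303) ≈ -0.82062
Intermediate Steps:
Function('h')(f) = -20 (Function('h')(f) = Mul(2, -10) = -20)
N = 168 (N = Add(4, Mul(2, 82)) = Add(4, 164) = 168)
Function('o')(O) = Mul(4, Pow(O, 2)) (Function('o')(O) = Mul(Mul(O, 4), O) = Mul(Mul(4, O), O) = Mul(4, Pow(O, 2)))
Function('a')(R, x) = 168
Mul(Add(Function('a')(Function('h')(-12), Add(6, Mul(-1, 0))), -40627), Pow(Add(Function('o')(146), -35961), -1)) = Mul(Add(168, -40627), Pow(Add(Mul(4, Pow(146, 2)), -35961), -1)) = Mul(-40459, Pow(Add(Mul(4, 21316), -35961), -1)) = Mul(-40459, Pow(Add(85264, -35961), -1)) = Mul(-40459, Pow(49303, -1)) = Mul(-40459, Rational(1, 49303)) = Rational(-40459, 49303)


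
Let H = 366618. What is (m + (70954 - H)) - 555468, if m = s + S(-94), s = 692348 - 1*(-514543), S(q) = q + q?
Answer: 355571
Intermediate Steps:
S(q) = 2*q
s = 1206891 (s = 692348 + 514543 = 1206891)
m = 1206703 (m = 1206891 + 2*(-94) = 1206891 - 188 = 1206703)
(m + (70954 - H)) - 555468 = (1206703 + (70954 - 1*366618)) - 555468 = (1206703 + (70954 - 366618)) - 555468 = (1206703 - 295664) - 555468 = 911039 - 555468 = 355571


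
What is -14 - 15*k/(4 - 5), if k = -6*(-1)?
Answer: 76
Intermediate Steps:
k = 6
-14 - 15*k/(4 - 5) = -14 - 90/(4 - 5) = -14 - 90/(-1) = -14 - 90*(-1) = -14 - 15*(-6) = -14 + 90 = 76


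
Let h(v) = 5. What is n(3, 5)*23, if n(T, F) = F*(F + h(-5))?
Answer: 1150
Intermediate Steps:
n(T, F) = F*(5 + F) (n(T, F) = F*(F + 5) = F*(5 + F))
n(3, 5)*23 = (5*(5 + 5))*23 = (5*10)*23 = 50*23 = 1150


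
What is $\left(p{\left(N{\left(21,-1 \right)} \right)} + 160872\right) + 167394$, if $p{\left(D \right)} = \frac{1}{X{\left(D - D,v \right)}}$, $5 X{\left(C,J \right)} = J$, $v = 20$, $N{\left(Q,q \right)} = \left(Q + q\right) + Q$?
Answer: $\frac{1313065}{4} \approx 3.2827 \cdot 10^{5}$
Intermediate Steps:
$N{\left(Q,q \right)} = q + 2 Q$
$X{\left(C,J \right)} = \frac{J}{5}$
$p{\left(D \right)} = \frac{1}{4}$ ($p{\left(D \right)} = \frac{1}{\frac{1}{5} \cdot 20} = \frac{1}{4}$)
$\left(p{\left(N{\left(21,-1 \right)} \right)} + 160872\right) + 167394 = \left(\frac{1}{4} + 160872\right) + 167394 = \frac{643489}{4} + 167394 = \frac{1313065}{4}$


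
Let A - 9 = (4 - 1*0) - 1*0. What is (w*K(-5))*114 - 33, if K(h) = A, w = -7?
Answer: -10407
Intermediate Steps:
A = 13 (A = 9 + ((4 - 1*0) - 1*0) = 9 + ((4 + 0) + 0) = 9 + (4 + 0) = 9 + 4 = 13)
K(h) = 13
(w*K(-5))*114 - 33 = -7*13*114 - 33 = -91*114 - 33 = -10374 - 33 = -10407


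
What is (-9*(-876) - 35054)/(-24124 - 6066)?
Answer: 2717/3019 ≈ 0.89997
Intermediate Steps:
(-9*(-876) - 35054)/(-24124 - 6066) = (7884 - 35054)/(-30190) = -27170*(-1/30190) = 2717/3019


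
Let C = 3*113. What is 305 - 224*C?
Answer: -75631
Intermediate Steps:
C = 339
305 - 224*C = 305 - 224*339 = 305 - 75936 = -75631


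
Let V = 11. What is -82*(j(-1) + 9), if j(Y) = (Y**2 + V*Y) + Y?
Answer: 164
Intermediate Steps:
j(Y) = Y**2 + 12*Y (j(Y) = (Y**2 + 11*Y) + Y = Y**2 + 12*Y)
-82*(j(-1) + 9) = -82*(-(12 - 1) + 9) = -82*(-1*11 + 9) = -82*(-11 + 9) = -82*(-2) = 164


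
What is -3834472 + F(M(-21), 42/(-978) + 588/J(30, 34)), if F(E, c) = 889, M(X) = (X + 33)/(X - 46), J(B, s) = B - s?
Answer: -3833583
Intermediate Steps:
M(X) = (33 + X)/(-46 + X)
-3834472 + F(M(-21), 42/(-978) + 588/J(30, 34)) = -3834472 + 889 = -3833583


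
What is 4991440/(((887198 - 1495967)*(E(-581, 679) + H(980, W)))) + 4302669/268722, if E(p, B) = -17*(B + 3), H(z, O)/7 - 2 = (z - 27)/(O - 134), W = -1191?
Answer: 4467662637174298759/279014298913541142 ≈ 16.012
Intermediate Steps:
H(z, O) = 14 + 7*(-27 + z)/(-134 + O) (H(z, O) = 14 + 7*((z - 27)/(O - 134)) = 14 + 7*((-27 + z)/(-134 + O)) = 14 + 7*(-27 + z)/(-134 + O))
E(p, B) = -51 - 17*B (E(p, B) = -17*(3 + B) = -51 - 17*B)
4991440/(((887198 - 1495967)*(E(-581, 679) + H(980, W)))) + 4302669/268722 = 4991440/(((887198 - 1495967)*((-51 - 17*679) + 7*(-295 + 980 + 2*(-1191))/(-134 - 1191)))) + 4302669/268722 = 4991440/((-608769*((-51 - 11543) + 7*(-295 + 980 - 2382)/(-1325)))) + 4302669*(1/268722) = 4991440/((-608769*(-11594 + 7*(-1/1325)*(-1697)))) + 1434223/89574 = 4991440/((-608769*(-11594 + 11879/1325))) + 1434223/89574 = 4991440/((-608769*(-15350171/1325))) + 1434223/89574 = 4991440/(9344708249499/1325) + 1434223/89574 = 4991440*(1325/9344708249499) + 1434223/89574 = 6613658000/9344708249499 + 1434223/89574 = 4467662637174298759/279014298913541142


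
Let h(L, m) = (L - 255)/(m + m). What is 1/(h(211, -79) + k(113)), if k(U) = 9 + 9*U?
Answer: 79/81076 ≈ 0.00097439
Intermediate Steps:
h(L, m) = (-255 + L)/(2*m) (h(L, m) = (-255 + L)/((2*m)) = (-255 + L)*(1/(2*m)) = (-255 + L)/(2*m))
1/(h(211, -79) + k(113)) = 1/((1/2)*(-255 + 211)/(-79) + (9 + 9*113)) = 1/((1/2)*(-1/79)*(-44) + (9 + 1017)) = 1/(22/79 + 1026) = 1/(81076/79) = 79/81076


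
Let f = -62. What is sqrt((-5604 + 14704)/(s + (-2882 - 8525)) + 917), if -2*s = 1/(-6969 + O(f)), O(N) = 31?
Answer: sqrt(52050418021975557)/7537311 ≈ 30.269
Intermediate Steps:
s = 1/13876 (s = -1/(2*(-6969 + 31)) = -1/2/(-6938) = -1/2*(-1/6938) = 1/13876 ≈ 7.2067e-5)
sqrt((-5604 + 14704)/(s + (-2882 - 8525)) + 917) = sqrt((-5604 + 14704)/(1/13876 + (-2882 - 8525)) + 917) = sqrt(9100/(1/13876 - 11407) + 917) = sqrt(9100/(-158283531/13876) + 917) = sqrt(9100*(-13876/158283531) + 917) = sqrt(-18038800/22611933 + 917) = sqrt(20717103761/22611933) = sqrt(52050418021975557)/7537311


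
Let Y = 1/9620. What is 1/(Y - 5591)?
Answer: -9620/53785419 ≈ -0.00017886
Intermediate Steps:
Y = 1/9620 ≈ 0.00010395
1/(Y - 5591) = 1/(1/9620 - 5591) = 1/(-53785419/9620) = -9620/53785419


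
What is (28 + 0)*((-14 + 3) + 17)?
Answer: 168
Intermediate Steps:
(28 + 0)*((-14 + 3) + 17) = 28*(-11 + 17) = 28*6 = 168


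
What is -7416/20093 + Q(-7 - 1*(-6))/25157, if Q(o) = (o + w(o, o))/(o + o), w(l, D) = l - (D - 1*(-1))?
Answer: -186544219/505479601 ≈ -0.36904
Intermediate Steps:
w(l, D) = -1 + l - D (w(l, D) = l - (D + 1) = l - (1 + D) = l + (-1 - D) = -1 + l - D)
Q(o) = (-1 + o)/(2*o) (Q(o) = (o + (-1 + o - o))/(o + o) = (o - 1)/((2*o)) = (-1 + o)*(1/(2*o)) = (-1 + o)/(2*o))
-7416/20093 + Q(-7 - 1*(-6))/25157 = -7416/20093 + ((-1 + (-7 - 1*(-6)))/(2*(-7 - 1*(-6))))/25157 = -7416*1/20093 + ((-1 + (-7 + 6))/(2*(-7 + 6)))*(1/25157) = -7416/20093 + ((1/2)*(-1 - 1)/(-1))*(1/25157) = -7416/20093 + ((1/2)*(-1)*(-2))*(1/25157) = -7416/20093 + 1*(1/25157) = -7416/20093 + 1/25157 = -186544219/505479601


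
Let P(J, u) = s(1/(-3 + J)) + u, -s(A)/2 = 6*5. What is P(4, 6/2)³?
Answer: -185193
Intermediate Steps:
s(A) = -60 (s(A) = -12*5 = -2*30 = -60)
P(J, u) = -60 + u
P(4, 6/2)³ = (-60 + 6/2)³ = (-60 + 6*(½))³ = (-60 + 3)³ = (-57)³ = -185193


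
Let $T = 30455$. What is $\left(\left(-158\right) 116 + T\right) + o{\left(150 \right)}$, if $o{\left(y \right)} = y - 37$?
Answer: $12240$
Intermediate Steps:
$o{\left(y \right)} = -37 + y$ ($o{\left(y \right)} = y - 37 = -37 + y$)
$\left(\left(-158\right) 116 + T\right) + o{\left(150 \right)} = \left(\left(-158\right) 116 + 30455\right) + \left(-37 + 150\right) = \left(-18328 + 30455\right) + 113 = 12127 + 113 = 12240$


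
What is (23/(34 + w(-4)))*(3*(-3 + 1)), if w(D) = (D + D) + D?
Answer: -69/11 ≈ -6.2727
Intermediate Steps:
w(D) = 3*D (w(D) = 2*D + D = 3*D)
(23/(34 + w(-4)))*(3*(-3 + 1)) = (23/(34 + 3*(-4)))*(3*(-3 + 1)) = (23/(34 - 12))*(3*(-2)) = (23/22)*(-6) = -69/11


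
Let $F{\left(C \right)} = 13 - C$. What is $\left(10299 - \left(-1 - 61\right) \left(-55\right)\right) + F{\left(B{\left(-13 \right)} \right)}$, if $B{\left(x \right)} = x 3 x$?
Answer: $6395$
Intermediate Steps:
$B{\left(x \right)} = 3 x^{2}$ ($B{\left(x \right)} = 3 x x = 3 x^{2}$)
$\left(10299 - \left(-1 - 61\right) \left(-55\right)\right) + F{\left(B{\left(-13 \right)} \right)} = \left(10299 - \left(-1 - 61\right) \left(-55\right)\right) + \left(13 - 3 \left(-13\right)^{2}\right) = \left(10299 - \left(-62\right) \left(-55\right)\right) + \left(13 - 3 \cdot 169\right) = \left(10299 - 3410\right) + \left(13 - 507\right) = 6889 - 494 = 6395$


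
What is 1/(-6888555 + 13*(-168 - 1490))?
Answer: -1/6910109 ≈ -1.4472e-7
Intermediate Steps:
1/(-6888555 + 13*(-168 - 1490)) = 1/(-6888555 + 13*(-1658)) = 1/(-6888555 - 21554) = 1/(-6910109) = -1/6910109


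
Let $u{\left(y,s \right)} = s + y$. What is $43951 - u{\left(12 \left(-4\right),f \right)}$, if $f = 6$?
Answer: $43993$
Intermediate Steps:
$43951 - u{\left(12 \left(-4\right),f \right)} = 43951 - \left(6 + 12 \left(-4\right)\right) = 43951 - \left(6 - 48\right) = 43951 - -42 = 43951 + 42 = 43993$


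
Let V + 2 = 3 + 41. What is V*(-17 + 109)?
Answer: 3864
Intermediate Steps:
V = 42 (V = -2 + (3 + 41) = -2 + 44 = 42)
V*(-17 + 109) = 42*(-17 + 109) = 42*92 = 3864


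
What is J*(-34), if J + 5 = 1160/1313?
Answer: 183770/1313 ≈ 139.96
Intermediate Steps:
J = -5405/1313 (J = -5 + 1160/1313 = -5405/1313 ≈ -4.1165)
J*(-34) = -5405/1313*(-34) = 183770/1313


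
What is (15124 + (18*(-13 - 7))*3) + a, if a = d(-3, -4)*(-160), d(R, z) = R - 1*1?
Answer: 14684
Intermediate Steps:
d(R, z) = -1 + R (d(R, z) = R - 1 = -1 + R)
a = 640 (a = (-1 - 3)*(-160) = -4*(-160) = 640)
(15124 + (18*(-13 - 7))*3) + a = (15124 + (18*(-13 - 7))*3) + 640 = (15124 + (18*(-20))*3) + 640 = (15124 - 360*3) + 640 = (15124 - 1080) + 640 = 14044 + 640 = 14684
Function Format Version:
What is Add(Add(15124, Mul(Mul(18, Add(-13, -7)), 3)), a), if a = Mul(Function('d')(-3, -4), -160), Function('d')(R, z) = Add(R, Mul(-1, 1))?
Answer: 14684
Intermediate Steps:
Function('d')(R, z) = Add(-1, R) (Function('d')(R, z) = Add(R, -1) = Add(-1, R))
a = 640 (a = Mul(Add(-1, -3), -160) = Mul(-4, -160) = 640)
Add(Add(15124, Mul(Mul(18, Add(-13, -7)), 3)), a) = Add(Add(15124, Mul(Mul(18, Add(-13, -7)), 3)), 640) = Add(Add(15124, Mul(Mul(18, -20), 3)), 640) = Add(Add(15124, Mul(-360, 3)), 640) = Add(Add(15124, -1080), 640) = Add(14044, 640) = 14684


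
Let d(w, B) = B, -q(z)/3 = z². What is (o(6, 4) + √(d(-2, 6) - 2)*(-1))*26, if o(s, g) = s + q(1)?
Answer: 26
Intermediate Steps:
q(z) = -3*z²
o(s, g) = -3 + s (o(s, g) = s - 3*1² = s - 3*1 = s - 3 = -3 + s)
(o(6, 4) + √(d(-2, 6) - 2)*(-1))*26 = ((-3 + 6) + √(6 - 2)*(-1))*26 = (3 + √4*(-1))*26 = (3 + 2*(-1))*26 = (3 - 2)*26 = 1*26 = 26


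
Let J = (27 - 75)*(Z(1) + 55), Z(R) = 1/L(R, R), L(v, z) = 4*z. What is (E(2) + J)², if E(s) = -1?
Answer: 7038409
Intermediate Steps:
Z(R) = 1/(4*R)
J = -2652 (J = (27 - 75)*((¼)/1 + 55) = -48*((¼)*1 + 55) = -48*(¼ + 55) = -48*221/4 = -2652)
(E(2) + J)² = (-1 - 2652)² = (-2653)² = 7038409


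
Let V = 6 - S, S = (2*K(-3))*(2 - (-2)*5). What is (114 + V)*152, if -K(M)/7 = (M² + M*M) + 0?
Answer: 477888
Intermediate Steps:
K(M) = -14*M² (K(M) = -7*((M² + M*M) + 0) = -7*((M² + M²) + 0) = -7*(2*M² + 0) = -14*M²)
S = -3024 (S = (2*(-14*(-3)²))*(2 - (-2)*5) = (2*(-14*9))*(2 - 2*(-5)) = (2*(-126))*(2 + 10) = -252*12 = -3024)
V = 3030 (V = 6 - 1*(-3024) = 6 + 3024 = 3030)
(114 + V)*152 = (114 + 3030)*152 = 3144*152 = 477888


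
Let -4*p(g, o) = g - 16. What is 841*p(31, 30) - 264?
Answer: -13671/4 ≈ -3417.8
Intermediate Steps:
p(g, o) = 4 - g/4 (p(g, o) = -(g - 16)/4 = -(-16 + g)/4 = 4 - g/4)
841*p(31, 30) - 264 = 841*(4 - 1/4*31) - 264 = 841*(4 - 31/4) - 264 = 841*(-15/4) - 264 = -12615/4 - 264 = -13671/4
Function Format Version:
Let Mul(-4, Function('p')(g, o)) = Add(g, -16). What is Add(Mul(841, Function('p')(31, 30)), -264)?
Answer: Rational(-13671, 4) ≈ -3417.8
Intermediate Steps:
Function('p')(g, o) = Add(4, Mul(Rational(-1, 4), g)) (Function('p')(g, o) = Mul(Rational(-1, 4), Add(g, -16)) = Mul(Rational(-1, 4), Add(-16, g)) = Add(4, Mul(Rational(-1, 4), g)))
Add(Mul(841, Function('p')(31, 30)), -264) = Add(Mul(841, Add(4, Mul(Rational(-1, 4), 31))), -264) = Add(Mul(841, Add(4, Rational(-31, 4))), -264) = Add(Mul(841, Rational(-15, 4)), -264) = Add(Rational(-12615, 4), -264) = Rational(-13671, 4)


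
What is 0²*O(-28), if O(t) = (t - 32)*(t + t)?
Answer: 0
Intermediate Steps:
O(t) = 2*t*(-32 + t) (O(t) = (-32 + t)*(2*t) = 2*t*(-32 + t))
0²*O(-28) = 0²*(2*(-28)*(-32 - 28)) = 0*(2*(-28)*(-60)) = 0*3360 = 0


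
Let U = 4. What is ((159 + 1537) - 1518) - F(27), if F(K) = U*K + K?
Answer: 43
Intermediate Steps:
F(K) = 5*K (F(K) = 4*K + K = 5*K)
((159 + 1537) - 1518) - F(27) = ((159 + 1537) - 1518) - 5*27 = (1696 - 1518) - 1*135 = 178 - 135 = 43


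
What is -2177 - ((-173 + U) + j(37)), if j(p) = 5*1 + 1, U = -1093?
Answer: -917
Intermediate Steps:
j(p) = 6 (j(p) = 5 + 1 = 6)
-2177 - ((-173 + U) + j(37)) = -2177 - ((-173 - 1093) + 6) = -2177 - (-1266 + 6) = -2177 - 1*(-1260) = -2177 + 1260 = -917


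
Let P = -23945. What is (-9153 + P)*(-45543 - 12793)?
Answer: 1930804928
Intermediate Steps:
(-9153 + P)*(-45543 - 12793) = (-9153 - 23945)*(-45543 - 12793) = -33098*(-58336) = 1930804928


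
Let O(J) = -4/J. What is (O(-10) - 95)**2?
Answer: 223729/25 ≈ 8949.2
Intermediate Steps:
(O(-10) - 95)**2 = (-4/(-10) - 95)**2 = (-4*(-1/10) - 95)**2 = (2/5 - 95)**2 = (-473/5)**2 = 223729/25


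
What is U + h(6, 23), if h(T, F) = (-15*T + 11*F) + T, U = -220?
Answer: -51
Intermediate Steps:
h(T, F) = -14*T + 11*F
U + h(6, 23) = -220 + (-14*6 + 11*23) = -220 + (-84 + 253) = -220 + 169 = -51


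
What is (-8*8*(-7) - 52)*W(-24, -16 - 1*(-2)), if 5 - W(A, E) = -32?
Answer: 14652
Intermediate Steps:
W(A, E) = 37 (W(A, E) = 5 - 1*(-32) = 5 + 32 = 37)
(-8*8*(-7) - 52)*W(-24, -16 - 1*(-2)) = (-8*8*(-7) - 52)*37 = (-64*(-7) - 52)*37 = (448 - 52)*37 = 396*37 = 14652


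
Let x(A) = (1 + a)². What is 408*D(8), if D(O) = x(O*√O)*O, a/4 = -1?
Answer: 29376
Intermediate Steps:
a = -4 (a = 4*(-1) = -4)
x(A) = 9 (x(A) = (1 - 4)² = (-3)² = 9)
D(O) = 9*O
408*D(8) = 408*(9*8) = 408*72 = 29376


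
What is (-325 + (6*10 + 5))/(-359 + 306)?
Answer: 260/53 ≈ 4.9057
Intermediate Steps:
(-325 + (6*10 + 5))/(-359 + 306) = (-325 + (60 + 5))/(-53) = (-325 + 65)*(-1/53) = -260*(-1/53) = 260/53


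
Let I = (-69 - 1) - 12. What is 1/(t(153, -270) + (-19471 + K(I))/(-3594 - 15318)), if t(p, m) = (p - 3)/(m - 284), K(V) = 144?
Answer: 5238624/3935179 ≈ 1.3312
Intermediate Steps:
I = -82 (I = -70 - 12 = -82)
t(p, m) = (-3 + p)/(-284 + m)
1/(t(153, -270) + (-19471 + K(I))/(-3594 - 15318)) = 1/((-3 + 153)/(-284 - 270) + (-19471 + 144)/(-3594 - 15318)) = 1/(150/(-554) - 19327/(-18912)) = 1/(-1/554*150 - 19327*(-1/18912)) = 1/(-75/277 + 19327/18912) = 1/(3935179/5238624) = 5238624/3935179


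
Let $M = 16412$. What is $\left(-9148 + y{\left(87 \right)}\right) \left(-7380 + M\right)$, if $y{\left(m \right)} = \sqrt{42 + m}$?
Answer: $-82624736 + 9032 \sqrt{129} \approx -8.2522 \cdot 10^{7}$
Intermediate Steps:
$\left(-9148 + y{\left(87 \right)}\right) \left(-7380 + M\right) = \left(-9148 + \sqrt{42 + 87}\right) \left(-7380 + 16412\right) = \left(-9148 + \sqrt{129}\right) 9032 = -82624736 + 9032 \sqrt{129}$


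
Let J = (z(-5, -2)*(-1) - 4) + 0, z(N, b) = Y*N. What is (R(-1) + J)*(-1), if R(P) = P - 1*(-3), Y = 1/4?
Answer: ¾ ≈ 0.75000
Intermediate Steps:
Y = ¼ ≈ 0.25000
z(N, b) = N/4
J = -11/4 (J = (((¼)*(-5))*(-1) - 4) + 0 = (-5/4*(-1) - 4) + 0 = (5/4 - 4) + 0 = -11/4 + 0 = -11/4 ≈ -2.7500)
R(P) = 3 + P (R(P) = P + 3 = 3 + P)
(R(-1) + J)*(-1) = ((3 - 1) - 11/4)*(-1) = (2 - 11/4)*(-1) = -¾*(-1) = ¾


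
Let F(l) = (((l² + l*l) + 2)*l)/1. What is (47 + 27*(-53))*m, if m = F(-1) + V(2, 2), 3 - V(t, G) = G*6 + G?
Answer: 20760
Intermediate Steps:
V(t, G) = 3 - 7*G (V(t, G) = 3 - (G*6 + G) = 3 - (6*G + G) = 3 - 7*G)
F(l) = l*(2 + 2*l²) (F(l) = (((l² + l²) + 2)*l)*1 = ((2*l² + 2)*l)*1 = ((2 + 2*l²)*l)*1 = (l*(2 + 2*l²))*1 = l*(2 + 2*l²))
m = -15 (m = 2*(-1)*(1 + (-1)²) + (3 - 7*2) = 2*(-1)*(1 + 1) + (3 - 14) = 2*(-1)*2 - 11 = -4 - 11 = -15)
(47 + 27*(-53))*m = (47 + 27*(-53))*(-15) = (47 - 1431)*(-15) = -1384*(-15) = 20760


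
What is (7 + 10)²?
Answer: 289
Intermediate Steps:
(7 + 10)² = 17² = 289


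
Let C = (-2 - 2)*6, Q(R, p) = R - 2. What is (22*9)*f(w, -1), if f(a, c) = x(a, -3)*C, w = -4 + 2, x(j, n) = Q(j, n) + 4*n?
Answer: 76032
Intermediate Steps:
Q(R, p) = -2 + R
C = -24 (C = -4*6 = -24)
x(j, n) = -2 + j + 4*n (x(j, n) = (-2 + j) + 4*n = -2 + j + 4*n)
w = -2
f(a, c) = 336 - 24*a (f(a, c) = (-2 + a + 4*(-3))*(-24) = (-2 + a - 12)*(-24) = (-14 + a)*(-24) = 336 - 24*a)
(22*9)*f(w, -1) = (22*9)*(336 - 24*(-2)) = 198*(336 + 48) = 198*384 = 76032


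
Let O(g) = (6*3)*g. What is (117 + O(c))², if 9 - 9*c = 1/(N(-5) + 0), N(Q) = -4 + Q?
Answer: 1481089/81 ≈ 18285.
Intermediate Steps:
c = 82/81 (c = 1 - 1/(9*((-4 - 5) + 0)) = 1 - 1/(9*(-9 + 0)) = 1 - ⅑/(-9) = 1 - ⅑*(-⅑) = 1 + 1/81 = 82/81 ≈ 1.0123)
O(g) = 18*g
(117 + O(c))² = (117 + 18*(82/81))² = (117 + 164/9)² = (1217/9)² = 1481089/81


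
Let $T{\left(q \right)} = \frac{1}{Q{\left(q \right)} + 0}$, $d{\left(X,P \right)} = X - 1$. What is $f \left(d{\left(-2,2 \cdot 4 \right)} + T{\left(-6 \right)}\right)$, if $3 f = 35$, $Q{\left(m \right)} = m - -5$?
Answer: $- \frac{140}{3} \approx -46.667$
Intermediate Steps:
$Q{\left(m \right)} = 5 + m$ ($Q{\left(m \right)} = m + 5 = 5 + m$)
$d{\left(X,P \right)} = -1 + X$ ($d{\left(X,P \right)} = X - 1 = -1 + X$)
$f = \frac{35}{3}$ ($f = \frac{1}{3} \cdot 35 = \frac{35}{3} \approx 11.667$)
$T{\left(q \right)} = \frac{1}{5 + q}$ ($T{\left(q \right)} = \frac{1}{\left(5 + q\right) + 0} = \frac{1}{5 + q}$)
$f \left(d{\left(-2,2 \cdot 4 \right)} + T{\left(-6 \right)}\right) = \frac{35 \left(\left(-1 - 2\right) + \frac{1}{5 - 6}\right)}{3} = \frac{35 \left(-3 + \frac{1}{-1}\right)}{3} = \frac{35 \left(-3 - 1\right)}{3} = \frac{35}{3} \left(-4\right) = - \frac{140}{3}$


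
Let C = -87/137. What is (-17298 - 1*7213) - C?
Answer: -3357920/137 ≈ -24510.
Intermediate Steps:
C = -87/137 (C = -87*1/137 = -87/137 ≈ -0.63504)
(-17298 - 1*7213) - C = (-17298 - 1*7213) - 1*(-87/137) = (-17298 - 7213) + 87/137 = -24511 + 87/137 = -3357920/137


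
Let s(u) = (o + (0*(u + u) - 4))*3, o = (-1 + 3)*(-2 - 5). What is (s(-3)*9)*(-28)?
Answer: 13608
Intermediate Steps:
o = -14 (o = 2*(-7) = -14)
s(u) = -54 (s(u) = (-14 + (0*(u + u) - 4))*3 = (-14 + (0*(2*u) - 4))*3 = (-14 + (0 - 4))*3 = (-14 - 4)*3 = -18*3 = -54)
(s(-3)*9)*(-28) = -54*9*(-28) = -486*(-28) = 13608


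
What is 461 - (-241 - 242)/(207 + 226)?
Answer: 200096/433 ≈ 462.12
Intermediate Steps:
461 - (-241 - 242)/(207 + 226) = 461 - (-483)/433 = 461 - 1*(-483/433) = 461 + 483/433 = 200096/433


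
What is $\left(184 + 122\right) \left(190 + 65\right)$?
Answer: $78030$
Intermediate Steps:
$\left(184 + 122\right) \left(190 + 65\right) = 306 \cdot 255 = 78030$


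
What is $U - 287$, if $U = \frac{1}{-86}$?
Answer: $- \frac{24683}{86} \approx -287.01$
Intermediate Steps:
$U = - \frac{1}{86} \approx -0.011628$
$U - 287 = - \frac{1}{86} - 287 = - \frac{24683}{86}$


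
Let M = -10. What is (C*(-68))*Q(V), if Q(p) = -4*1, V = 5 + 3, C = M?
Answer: -2720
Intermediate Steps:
C = -10
V = 8
Q(p) = -4
(C*(-68))*Q(V) = -10*(-68)*(-4) = 680*(-4) = -2720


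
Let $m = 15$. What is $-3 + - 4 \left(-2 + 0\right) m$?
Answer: $117$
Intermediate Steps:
$-3 + - 4 \left(-2 + 0\right) m = -3 + - 4 \left(-2 + 0\right) 15 = -3 + \left(-4\right) \left(-2\right) 15 = -3 + 8 \cdot 15 = -3 + 120 = 117$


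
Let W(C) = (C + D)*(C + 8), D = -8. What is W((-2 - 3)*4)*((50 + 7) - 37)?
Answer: 6720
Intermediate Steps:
W(C) = (-8 + C)*(8 + C) (W(C) = (C - 8)*(C + 8) = (-8 + C)*(8 + C))
W((-2 - 3)*4)*((50 + 7) - 37) = (-64 + ((-2 - 3)*4)**2)*((50 + 7) - 37) = (-64 + (-5*4)**2)*(57 - 37) = (-64 + (-20)**2)*20 = (-64 + 400)*20 = 336*20 = 6720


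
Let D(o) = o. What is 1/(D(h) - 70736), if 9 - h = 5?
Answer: -1/70732 ≈ -1.4138e-5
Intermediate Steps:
h = 4 (h = 9 - 1*5 = 9 - 5 = 4)
1/(D(h) - 70736) = 1/(4 - 70736) = 1/(-70732) = -1/70732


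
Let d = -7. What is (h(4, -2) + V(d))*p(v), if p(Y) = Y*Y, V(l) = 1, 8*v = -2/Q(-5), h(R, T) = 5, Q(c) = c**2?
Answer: 3/5000 ≈ 0.00060000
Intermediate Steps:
v = -1/100 (v = (-2/((-5)**2))/8 = (-2/25)/8 = (-2*1/25)/8 = (1/8)*(-2/25) = -1/100 ≈ -0.010000)
p(Y) = Y**2
(h(4, -2) + V(d))*p(v) = (5 + 1)*(-1/100)**2 = 6*(1/10000) = 3/5000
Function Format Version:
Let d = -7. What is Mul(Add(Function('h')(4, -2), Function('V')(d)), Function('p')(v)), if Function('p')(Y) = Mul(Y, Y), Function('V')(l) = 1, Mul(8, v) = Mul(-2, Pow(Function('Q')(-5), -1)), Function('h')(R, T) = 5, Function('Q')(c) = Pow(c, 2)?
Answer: Rational(3, 5000) ≈ 0.00060000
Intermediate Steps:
v = Rational(-1, 100) (v = Mul(Rational(1, 8), Mul(-2, Pow(Pow(-5, 2), -1))) = Mul(Rational(1, 8), Mul(-2, Pow(25, -1))) = Mul(Rational(1, 8), Mul(-2, Rational(1, 25))) = Mul(Rational(1, 8), Rational(-2, 25)) = Rational(-1, 100) ≈ -0.010000)
Function('p')(Y) = Pow(Y, 2)
Mul(Add(Function('h')(4, -2), Function('V')(d)), Function('p')(v)) = Mul(Add(5, 1), Pow(Rational(-1, 100), 2)) = Mul(6, Rational(1, 10000)) = Rational(3, 5000)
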